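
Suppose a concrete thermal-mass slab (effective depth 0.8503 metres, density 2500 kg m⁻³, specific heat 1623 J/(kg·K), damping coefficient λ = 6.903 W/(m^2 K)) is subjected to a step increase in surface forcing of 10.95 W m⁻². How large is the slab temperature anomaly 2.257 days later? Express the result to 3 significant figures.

Areal heat capacity C = ρ c_p D = 2500 × 1623 × 0.8503 = 3.45×10^6 J/(m²·K).
τ = C / λ = 3.45×10^6 / 6.903 = 5.00×10^5 s.
Equilibrium anomaly ΔT_eq = F / λ = 10.95 / 6.903 = 1.59 K.
t = 2.257 days = 1.95×10^5 s, so t/τ = 0.390.
ΔT(t) = ΔT_eq (1 − e^(−t/τ)) = 1.59 × (1 − e^−0.390) = 0.512 K.

0.512 K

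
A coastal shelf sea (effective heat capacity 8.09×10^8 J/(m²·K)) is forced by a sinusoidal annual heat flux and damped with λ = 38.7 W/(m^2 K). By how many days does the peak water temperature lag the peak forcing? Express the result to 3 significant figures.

Areal heat capacity C = 8.09×10^8 J/(m²·K) (given).
ω = 2π / 3.15×10^7 s = 1.99×10^-7 s⁻¹.
Phase lag φ = arctan(Cω/λ) = arctan(161/38.7) = 1.34 rad.
Time lag = φ / ω = 1.34 / 1.99×10^-7 = 6.70×10^6 s = 77.6 days.

77.6 days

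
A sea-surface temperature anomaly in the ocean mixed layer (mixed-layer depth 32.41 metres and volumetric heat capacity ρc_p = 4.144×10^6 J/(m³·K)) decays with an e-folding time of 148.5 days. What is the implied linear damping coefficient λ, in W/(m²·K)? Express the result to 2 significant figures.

Areal heat capacity C = ρc_p × D = 4.144×10^6 × 32.41 = 1.34×10^8 J/(m^2 K).
τ = 148.5 days = 1.28×10^7 s.
λ = C / τ = 1.34×10^8 / 1.28×10^7 = 10.5 W/(m²·K).

10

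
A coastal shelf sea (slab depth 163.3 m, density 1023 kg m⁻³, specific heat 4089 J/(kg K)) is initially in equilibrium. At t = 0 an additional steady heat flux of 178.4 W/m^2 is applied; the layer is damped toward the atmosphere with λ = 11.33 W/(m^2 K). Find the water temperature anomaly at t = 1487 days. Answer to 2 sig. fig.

14 K

Areal heat capacity C = ρ c_p D = 1023 × 4089 × 163.3 = 6.83×10^8 J/(m^2 K).
τ = C / λ = 6.83×10^8 / 11.33 = 6.03×10^7 s.
Equilibrium anomaly ΔT_eq = F / λ = 178.4 / 11.33 = 15.7 K.
t = 1487 days = 1.28×10^8 s, so t/τ = 2.13.
ΔT(t) = ΔT_eq (1 − e^(−t/τ)) = 15.7 × (1 − e^−2.13) = 13.9 K.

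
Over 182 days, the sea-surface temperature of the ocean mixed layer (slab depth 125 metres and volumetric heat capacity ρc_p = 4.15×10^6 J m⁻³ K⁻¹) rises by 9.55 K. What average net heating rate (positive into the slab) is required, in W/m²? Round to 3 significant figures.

Areal heat capacity C = ρc_p × D = 4.15×10^6 × 125 = 5.19×10^8 J m⁻² K⁻¹.
Required heat per unit area: Q = C ΔT = 5.19×10^8 × 9.55 = 4.95×10^9 J/m².
Flux F = Q / Δt = 4.95×10^9 / 1.57×10^7 s = 315 W/m².

315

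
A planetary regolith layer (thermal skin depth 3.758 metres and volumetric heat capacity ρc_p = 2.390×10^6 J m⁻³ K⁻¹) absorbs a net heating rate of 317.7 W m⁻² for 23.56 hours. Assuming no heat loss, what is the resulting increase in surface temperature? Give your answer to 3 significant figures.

Areal heat capacity C = ρc_p × D = 2.390×10^6 × 3.758 = 8.98×10^6 J/(m^2 K).
Net heat input Q = F Δt = 317.7 × (23.56 hours × 3600 s/hour) = 2.69×10^7 J/m².
ΔT = Q / C = 2.69×10^7 / 8.98×10^6 = 3.00 K.

3.00 K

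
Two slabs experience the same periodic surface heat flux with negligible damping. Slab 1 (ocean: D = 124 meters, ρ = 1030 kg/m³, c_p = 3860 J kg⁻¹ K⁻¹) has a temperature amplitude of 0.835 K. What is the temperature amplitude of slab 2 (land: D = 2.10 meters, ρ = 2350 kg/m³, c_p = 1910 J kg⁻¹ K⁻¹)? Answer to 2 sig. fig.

44 K

C_ocean = 4.93×10^8 J/(m²·K); C_land = 9.43×10^6 J/(m²·K).
A ∝ 1/C ⇒ A_land = A_ocean × C_ocean/C_land = 0.835 × 52.3 = 43.7 K.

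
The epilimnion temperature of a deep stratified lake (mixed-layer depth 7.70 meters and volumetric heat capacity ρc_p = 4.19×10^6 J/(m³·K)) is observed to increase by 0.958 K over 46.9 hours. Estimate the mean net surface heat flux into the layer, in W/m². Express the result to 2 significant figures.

180

Areal heat capacity C = ρc_p × D = 4.19×10^6 × 7.70 = 3.23×10^7 J/(m^2 K).
Required heat per unit area: Q = C ΔT = 3.23×10^7 × 0.958 = 3.09×10^7 J/m².
Flux F = Q / Δt = 3.09×10^7 / 1.69×10^5 s = 183 W/m².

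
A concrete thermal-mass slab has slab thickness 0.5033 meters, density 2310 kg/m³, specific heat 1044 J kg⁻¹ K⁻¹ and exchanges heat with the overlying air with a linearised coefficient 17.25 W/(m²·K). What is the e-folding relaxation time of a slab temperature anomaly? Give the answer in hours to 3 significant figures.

Areal heat capacity C = ρ c_p D = 2310 × 1044 × 0.5033 = 1.21×10^6 J m⁻² K⁻¹.
Relaxation time τ = C / λ = 1.21×10^6 / 17.25 = 70400 s.
In hours: 70400 s / (3600 s/hour) = 19.5 hours.

19.5 hours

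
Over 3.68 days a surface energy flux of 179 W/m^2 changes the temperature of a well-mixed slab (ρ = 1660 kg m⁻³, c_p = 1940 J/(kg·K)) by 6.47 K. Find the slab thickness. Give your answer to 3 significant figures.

Heat input Q = F Δt = 179 × 3.18×10^5 s = 5.69×10^7 J/m².
Required areal heat capacity C = Q / ΔT = 8.80×10^6 J/(m²·K).
Depth D = C / (ρ c_p) = 8.80×10^6 / (1660 × 1940) = 2.73 m.

2.73 m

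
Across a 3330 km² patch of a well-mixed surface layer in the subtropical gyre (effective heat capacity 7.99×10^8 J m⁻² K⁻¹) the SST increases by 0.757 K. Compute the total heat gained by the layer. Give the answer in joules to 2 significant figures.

Areal heat capacity C = 7.99×10^8 J m⁻² K⁻¹ (given).
Heat per unit area: q = C ΔT = 7.99×10^8 × 0.757 = 6.05×10^8 J/m².
Total heat: Q = q × A = 6.05×10^8 × (3330 × 10⁶ m²) = 2.01×10^18 J.

2.0×10^18 J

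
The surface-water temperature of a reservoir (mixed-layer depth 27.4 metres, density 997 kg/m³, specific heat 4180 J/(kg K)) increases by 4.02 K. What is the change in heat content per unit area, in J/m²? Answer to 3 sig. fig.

4.59×10^8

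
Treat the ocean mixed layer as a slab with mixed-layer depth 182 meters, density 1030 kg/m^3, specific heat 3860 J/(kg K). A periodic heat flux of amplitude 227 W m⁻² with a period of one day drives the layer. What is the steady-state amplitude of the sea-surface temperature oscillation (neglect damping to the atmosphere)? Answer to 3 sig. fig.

0.00431 K

Areal heat capacity C = ρ c_p D = 1030 × 3860 × 182 = 7.24×10^8 J/(m²·K).
Angular frequency ω = 2π / T = 2π / 86400 s = 7.27×10^-5 s⁻¹.
Cω = 7.24×10^8 × 7.27×10^-5 = 52600 W/(m²·K).
Amplitude A = F₀ / (Cω) = 227 / 52600 = 0.00431 K.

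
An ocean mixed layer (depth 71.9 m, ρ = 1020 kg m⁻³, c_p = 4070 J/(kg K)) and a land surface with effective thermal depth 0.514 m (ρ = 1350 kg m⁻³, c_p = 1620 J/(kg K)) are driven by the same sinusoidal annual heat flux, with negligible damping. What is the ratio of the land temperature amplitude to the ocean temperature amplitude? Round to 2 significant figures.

C_ocean = 1020 × 4070 × 71.9 = 2.98×10^8 J/(m²·K).
C_land = 1350 × 1620 × 0.514 = 1.12×10^6 J/(m²·K).
Undamped amplitude ∝ 1/C, so A_land/A_ocean = C_ocean/C_land = 266.

270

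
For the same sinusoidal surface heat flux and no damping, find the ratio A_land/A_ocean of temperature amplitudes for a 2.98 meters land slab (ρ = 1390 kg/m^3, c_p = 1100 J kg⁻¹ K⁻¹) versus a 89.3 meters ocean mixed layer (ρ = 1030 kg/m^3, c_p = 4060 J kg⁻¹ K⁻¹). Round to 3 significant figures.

C_ocean = 1030 × 4060 × 89.3 = 3.73×10^8 J/(m²·K).
C_land = 1390 × 1100 × 2.98 = 4.56×10^6 J/(m²·K).
Undamped amplitude ∝ 1/C, so A_land/A_ocean = C_ocean/C_land = 82.0.

82.0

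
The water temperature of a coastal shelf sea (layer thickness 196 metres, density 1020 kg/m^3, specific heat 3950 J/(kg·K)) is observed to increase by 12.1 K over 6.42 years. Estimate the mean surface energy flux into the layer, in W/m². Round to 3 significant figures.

47.2

Areal heat capacity C = ρ c_p D = 1020 × 3950 × 196 = 7.90×10^8 J/(m²·K).
Required heat per unit area: Q = C ΔT = 7.90×10^8 × 12.1 = 9.56×10^9 J/m².
Flux F = Q / Δt = 9.56×10^9 / 2.03×10^8 s = 47.2 W/m².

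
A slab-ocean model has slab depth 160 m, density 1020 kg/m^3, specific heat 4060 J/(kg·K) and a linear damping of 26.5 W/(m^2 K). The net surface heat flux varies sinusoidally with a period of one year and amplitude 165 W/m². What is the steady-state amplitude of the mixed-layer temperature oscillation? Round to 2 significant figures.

Areal heat capacity C = ρ c_p D = 1020 × 4060 × 160 = 6.63×10^8 J/(m^2 K).
Angular frequency ω = 2π / T = 2π / 3.15×10^7 s = 1.99×10^-7 s⁻¹.
√((Cω)² + λ²) = √((132)² + 26.5²) = 135 W/(m²·K).
Amplitude A = F₀ / √((Cω)²+λ²) = 165 / 135 = 1.23 K.

1.2 K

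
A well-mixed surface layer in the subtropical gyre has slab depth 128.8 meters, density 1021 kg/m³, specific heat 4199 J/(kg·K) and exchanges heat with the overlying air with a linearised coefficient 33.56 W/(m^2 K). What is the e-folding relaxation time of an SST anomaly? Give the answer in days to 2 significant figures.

Areal heat capacity C = ρ c_p D = 1021 × 4199 × 128.8 = 5.52×10^8 J/(m²·K).
Relaxation time τ = C / λ = 5.52×10^8 / 33.56 = 1.65×10^7 s.
In days: 1.65×10^7 s / (86400 s/day) = 190 days.

190 days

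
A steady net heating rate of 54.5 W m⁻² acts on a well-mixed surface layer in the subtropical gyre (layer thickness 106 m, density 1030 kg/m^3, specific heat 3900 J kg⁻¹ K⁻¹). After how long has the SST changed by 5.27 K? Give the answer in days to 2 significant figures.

Areal heat capacity C = ρ c_p D = 1030 × 3900 × 106 = 4.26×10^8 J/(m²·K).
Time required: Δt = C ΔT / F = 4.26×10^8 × 5.27 / 54.5 = 4.12×10^7 s.
In days: 4.12×10^7 s / (86400 s/day) = 477 days.

480 days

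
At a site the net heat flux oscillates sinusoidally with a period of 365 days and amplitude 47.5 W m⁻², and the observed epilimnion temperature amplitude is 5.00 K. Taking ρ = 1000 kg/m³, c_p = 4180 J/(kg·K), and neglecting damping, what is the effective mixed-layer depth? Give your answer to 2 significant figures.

ω = 2π / 3.15×10^7 s = 1.99×10^-7 s⁻¹.
Required C = F₀ / (A ω) = 47.5 / (5.00 × 1.99×10^-7) = 4.77×10^7 J/(m²·K).
D = C / (ρ c_p) = 4.77×10^7 / (1000 × 4180) = 11.4 m.

11 m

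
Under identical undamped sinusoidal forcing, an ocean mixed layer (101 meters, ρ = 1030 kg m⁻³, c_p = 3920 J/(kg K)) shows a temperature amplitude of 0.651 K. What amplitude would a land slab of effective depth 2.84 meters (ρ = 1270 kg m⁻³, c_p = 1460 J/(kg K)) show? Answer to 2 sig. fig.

C_ocean = 4.08×10^8 J/(m²·K); C_land = 5.27×10^6 J/(m²·K).
A ∝ 1/C ⇒ A_land = A_ocean × C_ocean/C_land = 0.651 × 77.4 = 50.4 K.

50 K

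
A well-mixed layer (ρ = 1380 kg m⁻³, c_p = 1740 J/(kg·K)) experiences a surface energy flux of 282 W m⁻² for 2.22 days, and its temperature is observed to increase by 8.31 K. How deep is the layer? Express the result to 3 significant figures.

Heat input Q = F Δt = 282 × 1.92×10^5 s = 5.41×10^7 J/m².
Required areal heat capacity C = Q / ΔT = 6.51×10^6 J/(m²·K).
Depth D = C / (ρ c_p) = 6.51×10^6 / (1380 × 1740) = 2.71 m.

2.71 m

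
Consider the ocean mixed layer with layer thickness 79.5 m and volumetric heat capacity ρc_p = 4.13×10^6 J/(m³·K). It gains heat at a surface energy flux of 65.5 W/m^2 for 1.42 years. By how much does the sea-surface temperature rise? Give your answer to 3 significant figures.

8.94 K

Areal heat capacity C = ρc_p × D = 4.13×10^6 × 79.5 = 3.28×10^8 J/(m^2 K).
Net heat input Q = F Δt = 65.5 × (1.42 years × 3.156×10^7 s/year) = 2.94×10^9 J/m².
ΔT = Q / C = 2.94×10^9 / 3.28×10^8 = 8.94 K.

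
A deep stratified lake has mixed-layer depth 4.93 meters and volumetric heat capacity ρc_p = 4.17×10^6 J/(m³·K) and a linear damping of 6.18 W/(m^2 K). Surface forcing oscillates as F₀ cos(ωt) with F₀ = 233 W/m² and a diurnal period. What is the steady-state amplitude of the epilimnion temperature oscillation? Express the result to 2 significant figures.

Areal heat capacity C = ρc_p × D = 4.17×10^6 × 4.93 = 2.06×10^7 J/(m^2 K).
Angular frequency ω = 2π / T = 2π / 86400 s = 7.27×10^-5 s⁻¹.
√((Cω)² + λ²) = √((1500)² + 6.18²) = 1500 W/(m²·K).
Amplitude A = F₀ / √((Cω)²+λ²) = 233 / 1500 = 0.156 K.

0.16 K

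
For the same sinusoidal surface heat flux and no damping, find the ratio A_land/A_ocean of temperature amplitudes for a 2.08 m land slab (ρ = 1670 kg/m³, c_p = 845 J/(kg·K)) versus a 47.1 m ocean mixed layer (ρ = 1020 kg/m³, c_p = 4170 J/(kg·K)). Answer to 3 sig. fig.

68.3

C_ocean = 1020 × 4170 × 47.1 = 2.00×10^8 J/(m²·K).
C_land = 1670 × 845 × 2.08 = 2.94×10^6 J/(m²·K).
Undamped amplitude ∝ 1/C, so A_land/A_ocean = C_ocean/C_land = 68.3.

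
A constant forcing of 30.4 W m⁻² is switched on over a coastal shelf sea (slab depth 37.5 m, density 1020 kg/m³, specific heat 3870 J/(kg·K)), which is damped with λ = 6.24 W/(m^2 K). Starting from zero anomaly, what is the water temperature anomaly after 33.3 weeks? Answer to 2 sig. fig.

2.8 K

Areal heat capacity C = ρ c_p D = 1020 × 3870 × 37.5 = 1.48×10^8 J/(m²·K).
τ = C / λ = 1.48×10^8 / 6.24 = 2.37×10^7 s.
Equilibrium anomaly ΔT_eq = F / λ = 30.4 / 6.24 = 4.87 K.
t = 33.3 weeks = 2.01×10^7 s, so t/τ = 0.849.
ΔT(t) = ΔT_eq (1 − e^(−t/τ)) = 4.87 × (1 − e^−0.849) = 2.79 K.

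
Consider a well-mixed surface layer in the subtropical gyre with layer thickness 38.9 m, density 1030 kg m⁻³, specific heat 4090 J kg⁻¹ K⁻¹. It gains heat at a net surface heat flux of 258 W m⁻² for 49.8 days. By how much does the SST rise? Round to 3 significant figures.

Areal heat capacity C = ρ c_p D = 1030 × 4090 × 38.9 = 1.64×10^8 J m⁻² K⁻¹.
Net heat input Q = F Δt = 258 × (49.8 days × 86400 s/day) = 1.11×10^9 J/m².
ΔT = Q / C = 1.11×10^9 / 1.64×10^8 = 6.77 K.

6.77 K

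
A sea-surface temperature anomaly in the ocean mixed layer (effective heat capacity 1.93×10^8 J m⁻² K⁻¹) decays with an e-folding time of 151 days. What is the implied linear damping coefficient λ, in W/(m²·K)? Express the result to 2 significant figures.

Areal heat capacity C = 1.93×10^8 J m⁻² K⁻¹ (given).
τ = 151 days = 1.30×10^7 s.
λ = C / τ = 1.93×10^8 / 1.30×10^7 = 14.8 W/(m²·K).

15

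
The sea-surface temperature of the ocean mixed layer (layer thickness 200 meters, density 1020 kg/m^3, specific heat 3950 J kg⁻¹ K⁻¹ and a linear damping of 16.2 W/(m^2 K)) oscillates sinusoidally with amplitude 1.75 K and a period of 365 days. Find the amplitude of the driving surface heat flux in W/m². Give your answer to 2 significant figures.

Areal heat capacity C = ρ c_p D = 1020 × 3950 × 200 = 8.06×10^8 J/(m^2 K).
ω = 2π / 3.15×10^7 s = 1.99×10^-7 s⁻¹.
√((Cω)² + λ²) = √((161)² + 16.2²) = 161 W/(m²·K).
F₀ = A × √((Cω)²+λ²) = 1.75 × 161 = 282 W/m².

280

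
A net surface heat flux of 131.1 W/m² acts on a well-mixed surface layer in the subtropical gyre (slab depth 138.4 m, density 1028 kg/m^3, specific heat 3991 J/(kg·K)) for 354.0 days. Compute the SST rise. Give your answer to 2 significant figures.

7.1 K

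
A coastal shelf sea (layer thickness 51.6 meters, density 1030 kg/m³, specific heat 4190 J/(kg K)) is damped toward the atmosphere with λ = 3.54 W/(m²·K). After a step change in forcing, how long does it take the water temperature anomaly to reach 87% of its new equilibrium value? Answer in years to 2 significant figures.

Areal heat capacity C = ρ c_p D = 1030 × 4190 × 51.6 = 2.23×10^8 J/(m^2 K).
τ = C / λ = 2.23×10^8 / 3.54 = 6.29×10^7 s.
Fraction reached: 1 − e^(−t/τ) = 0.87 ⇒ t = −τ ln(1 − 0.87) = τ × 2.04.
t = 1.28×10^8 s = 4.07 years.

4.1 years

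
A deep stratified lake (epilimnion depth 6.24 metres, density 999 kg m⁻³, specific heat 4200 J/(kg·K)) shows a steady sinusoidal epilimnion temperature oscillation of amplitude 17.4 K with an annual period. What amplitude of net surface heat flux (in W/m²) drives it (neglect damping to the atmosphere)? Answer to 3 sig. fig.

90.8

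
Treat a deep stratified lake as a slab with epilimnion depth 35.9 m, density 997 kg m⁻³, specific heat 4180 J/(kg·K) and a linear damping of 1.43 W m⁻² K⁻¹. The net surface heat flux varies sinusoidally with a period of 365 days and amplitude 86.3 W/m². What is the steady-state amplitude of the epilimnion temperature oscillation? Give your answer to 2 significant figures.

Areal heat capacity C = ρ c_p D = 997 × 4180 × 35.9 = 1.50×10^8 J/(m²·K).
Angular frequency ω = 2π / T = 2π / 3.15×10^7 s = 1.99×10^-7 s⁻¹.
√((Cω)² + λ²) = √((29.8)² + 1.43²) = 29.8 W/(m²·K).
Amplitude A = F₀ / √((Cω)²+λ²) = 86.3 / 29.8 = 2.89 K.

2.9 K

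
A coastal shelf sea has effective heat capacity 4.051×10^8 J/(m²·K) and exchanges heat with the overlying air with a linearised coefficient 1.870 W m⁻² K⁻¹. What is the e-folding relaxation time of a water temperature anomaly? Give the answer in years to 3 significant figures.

Areal heat capacity C = 4.051×10^8 J/(m²·K) (given).
Relaxation time τ = C / λ = 4.05×10^8 / 1.870 = 2.17×10^8 s.
In years: 2.17×10^8 s / (3.156×10^7 s/year) = 6.86 years.

6.86 years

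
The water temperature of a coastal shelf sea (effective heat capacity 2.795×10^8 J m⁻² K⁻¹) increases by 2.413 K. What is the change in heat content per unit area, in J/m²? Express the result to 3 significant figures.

6.74×10^8

Areal heat capacity C = 2.795×10^8 J m⁻² K⁻¹ (given).
ΔQ = C ΔT = 2.80×10^8 × 2.413 = 6.74×10^8 J/m².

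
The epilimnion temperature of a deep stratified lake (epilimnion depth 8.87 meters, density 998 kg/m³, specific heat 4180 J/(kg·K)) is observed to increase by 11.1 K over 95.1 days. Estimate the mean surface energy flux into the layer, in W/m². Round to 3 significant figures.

50.0

Areal heat capacity C = ρ c_p D = 998 × 4180 × 8.87 = 3.70×10^7 J/(m^2 K).
Required heat per unit area: Q = C ΔT = 3.70×10^7 × 11.1 = 4.11×10^8 J/m².
Flux F = Q / Δt = 4.11×10^8 / 8.22×10^6 s = 50.0 W/m².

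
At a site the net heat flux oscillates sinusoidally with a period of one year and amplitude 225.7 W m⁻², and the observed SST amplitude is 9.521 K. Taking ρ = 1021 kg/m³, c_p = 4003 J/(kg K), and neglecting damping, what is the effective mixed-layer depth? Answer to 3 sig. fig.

29.1 m

ω = 2π / 3.15×10^7 s = 1.99×10^-7 s⁻¹.
Required C = F₀ / (A ω) = 225.7 / (9.521 × 1.99×10^-7) = 1.19×10^8 J/(m²·K).
D = C / (ρ c_p) = 1.19×10^8 / (1021 × 4003) = 29.1 m.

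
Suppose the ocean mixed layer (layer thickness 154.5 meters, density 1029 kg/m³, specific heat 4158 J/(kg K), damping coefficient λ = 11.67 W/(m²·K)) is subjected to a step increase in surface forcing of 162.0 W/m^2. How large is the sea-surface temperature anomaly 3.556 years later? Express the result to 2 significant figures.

12 K

Areal heat capacity C = ρ c_p D = 1029 × 4158 × 154.5 = 6.61×10^8 J/(m²·K).
τ = C / λ = 6.61×10^8 / 11.67 = 5.66×10^7 s.
Equilibrium anomaly ΔT_eq = F / λ = 162.0 / 11.67 = 13.9 K.
t = 3.556 years = 1.12×10^8 s, so t/τ = 1.98.
ΔT(t) = ΔT_eq (1 − e^(−t/τ)) = 13.9 × (1 − e^−1.98) = 12.0 K.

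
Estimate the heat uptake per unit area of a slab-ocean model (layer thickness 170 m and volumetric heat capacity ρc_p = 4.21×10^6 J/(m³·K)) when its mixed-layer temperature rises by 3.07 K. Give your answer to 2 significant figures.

Areal heat capacity C = ρc_p × D = 4.21×10^6 × 170 = 7.16×10^8 J/(m^2 K).
ΔQ = C ΔT = 7.16×10^8 × 3.07 = 2.20×10^9 J/m².

2.2×10^9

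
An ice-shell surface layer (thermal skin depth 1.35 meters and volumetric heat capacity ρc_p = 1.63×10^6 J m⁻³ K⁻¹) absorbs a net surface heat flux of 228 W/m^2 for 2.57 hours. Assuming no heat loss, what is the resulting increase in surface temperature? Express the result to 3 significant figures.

Areal heat capacity C = ρc_p × D = 1.63×10^6 × 1.35 = 2.20×10^6 J/(m^2 K).
Net heat input Q = F Δt = 228 × (2.57 hours × 3600 s/hour) = 2.11×10^6 J/m².
ΔT = Q / C = 2.11×10^6 / 2.20×10^6 = 0.959 K.

0.959 K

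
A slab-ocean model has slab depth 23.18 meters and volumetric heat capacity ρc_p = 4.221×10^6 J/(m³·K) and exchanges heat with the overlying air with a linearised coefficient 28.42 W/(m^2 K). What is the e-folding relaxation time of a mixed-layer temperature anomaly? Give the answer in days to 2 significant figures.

40 days

Areal heat capacity C = ρc_p × D = 4.221×10^6 × 23.18 = 9.78×10^7 J m⁻² K⁻¹.
Relaxation time τ = C / λ = 9.78×10^7 / 28.42 = 3.44×10^6 s.
In days: 3.44×10^6 s / (86400 s/day) = 39.8 days.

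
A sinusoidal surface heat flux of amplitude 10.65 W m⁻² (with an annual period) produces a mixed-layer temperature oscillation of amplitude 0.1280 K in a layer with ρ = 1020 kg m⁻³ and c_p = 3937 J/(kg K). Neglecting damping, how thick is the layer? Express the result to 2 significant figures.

100 m

ω = 2π / 3.15×10^7 s = 1.99×10^-7 s⁻¹.
Required C = F₀ / (A ω) = 10.65 / (0.1280 × 1.99×10^-7) = 4.18×10^8 J/(m²·K).
D = C / (ρ c_p) = 4.18×10^8 / (1020 × 3937) = 104 m.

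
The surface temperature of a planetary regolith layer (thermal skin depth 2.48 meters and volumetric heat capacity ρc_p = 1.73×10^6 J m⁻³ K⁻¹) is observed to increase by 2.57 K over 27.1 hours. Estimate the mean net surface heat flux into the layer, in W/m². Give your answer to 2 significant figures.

Areal heat capacity C = ρc_p × D = 1.73×10^6 × 2.48 = 4.29×10^6 J/(m^2 K).
Required heat per unit area: Q = C ΔT = 4.29×10^6 × 2.57 = 1.10×10^7 J/m².
Flux F = Q / Δt = 1.10×10^7 / 97600 s = 113 W/m².

110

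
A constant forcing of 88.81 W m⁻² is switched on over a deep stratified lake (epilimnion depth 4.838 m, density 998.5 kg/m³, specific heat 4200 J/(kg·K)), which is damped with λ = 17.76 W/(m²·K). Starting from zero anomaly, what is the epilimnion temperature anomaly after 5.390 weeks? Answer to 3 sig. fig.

Areal heat capacity C = ρ c_p D = 998.5 × 4200 × 4.838 = 2.03×10^7 J/(m²·K).
τ = C / λ = 2.03×10^7 / 17.76 = 1.14×10^6 s.
Equilibrium anomaly ΔT_eq = F / λ = 88.81 / 17.76 = 5.00 K.
t = 5.390 weeks = 3.26×10^6 s, so t/τ = 2.85.
ΔT(t) = ΔT_eq (1 − e^(−t/τ)) = 5.00 × (1 − e^−2.85) = 4.71 K.

4.71 K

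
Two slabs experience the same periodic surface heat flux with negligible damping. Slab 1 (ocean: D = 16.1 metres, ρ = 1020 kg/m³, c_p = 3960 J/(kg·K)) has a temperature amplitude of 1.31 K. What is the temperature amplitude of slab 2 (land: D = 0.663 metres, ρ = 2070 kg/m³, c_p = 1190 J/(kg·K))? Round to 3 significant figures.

52.2 K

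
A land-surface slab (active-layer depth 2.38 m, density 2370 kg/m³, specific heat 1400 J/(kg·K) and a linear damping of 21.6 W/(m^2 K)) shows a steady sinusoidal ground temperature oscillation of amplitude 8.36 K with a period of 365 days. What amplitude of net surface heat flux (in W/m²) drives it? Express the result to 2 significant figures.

180

Areal heat capacity C = ρ c_p D = 2370 × 1400 × 2.38 = 7.90×10^6 J/(m^2 K).
ω = 2π / 3.15×10^7 s = 1.99×10^-7 s⁻¹.
√((Cω)² + λ²) = √((1.57)² + 21.6²) = 21.7 W/(m²·K).
F₀ = A × √((Cω)²+λ²) = 8.36 × 21.7 = 181 W/m².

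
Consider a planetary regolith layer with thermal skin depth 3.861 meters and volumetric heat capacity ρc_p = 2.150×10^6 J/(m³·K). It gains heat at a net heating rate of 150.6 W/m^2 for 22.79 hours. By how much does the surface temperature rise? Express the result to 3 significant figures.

1.49 K

Areal heat capacity C = ρc_p × D = 2.150×10^6 × 3.861 = 8.30×10^6 J/(m²·K).
Net heat input Q = F Δt = 150.6 × (22.79 hours × 3600 s/hour) = 1.24×10^7 J/m².
ΔT = Q / C = 1.24×10^7 / 8.30×10^6 = 1.49 K.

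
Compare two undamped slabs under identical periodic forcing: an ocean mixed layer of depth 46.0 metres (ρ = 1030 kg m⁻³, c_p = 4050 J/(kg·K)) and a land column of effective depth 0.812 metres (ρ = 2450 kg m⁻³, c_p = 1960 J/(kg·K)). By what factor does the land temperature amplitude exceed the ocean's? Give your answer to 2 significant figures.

49

C_ocean = 1030 × 4050 × 46.0 = 1.92×10^8 J/(m²·K).
C_land = 2450 × 1960 × 0.812 = 3.90×10^6 J/(m²·K).
Undamped amplitude ∝ 1/C, so A_land/A_ocean = C_ocean/C_land = 49.2.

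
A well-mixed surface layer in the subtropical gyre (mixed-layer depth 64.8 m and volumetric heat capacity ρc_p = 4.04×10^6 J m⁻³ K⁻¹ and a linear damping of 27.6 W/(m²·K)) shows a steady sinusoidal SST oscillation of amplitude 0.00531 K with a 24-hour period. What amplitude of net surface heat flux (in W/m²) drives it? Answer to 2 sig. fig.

100

Areal heat capacity C = ρc_p × D = 4.04×10^6 × 64.8 = 2.62×10^8 J/(m^2 K).
ω = 2π / 86400 s = 7.27×10^-5 s⁻¹.
√((Cω)² + λ²) = √((19000)² + 27.6²) = 19000 W/(m²·K).
F₀ = A × √((Cω)²+λ²) = 0.00531 × 19000 = 101 W/m².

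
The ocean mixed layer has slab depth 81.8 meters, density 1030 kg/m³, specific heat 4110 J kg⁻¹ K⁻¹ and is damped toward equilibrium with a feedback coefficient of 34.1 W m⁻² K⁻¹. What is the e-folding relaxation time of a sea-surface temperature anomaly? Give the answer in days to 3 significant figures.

Areal heat capacity C = ρ c_p D = 1030 × 4110 × 81.8 = 3.46×10^8 J/(m^2 K).
Relaxation time τ = C / λ = 3.46×10^8 / 34.1 = 1.02×10^7 s.
In days: 1.02×10^7 s / (86400 s/day) = 118 days.

118 days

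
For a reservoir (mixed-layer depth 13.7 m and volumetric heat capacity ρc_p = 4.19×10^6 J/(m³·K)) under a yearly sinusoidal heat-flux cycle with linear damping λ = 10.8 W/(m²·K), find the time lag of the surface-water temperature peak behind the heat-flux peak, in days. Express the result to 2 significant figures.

Areal heat capacity C = ρc_p × D = 4.19×10^6 × 13.7 = 5.74×10^7 J/(m²·K).
ω = 2π / 3.15×10^7 s = 1.99×10^-7 s⁻¹.
Phase lag φ = arctan(Cω/λ) = arctan(11.4/10.8) = 0.814 rad.
Time lag = φ / ω = 0.814 / 1.99×10^-7 = 4.09×10^6 s = 47.3 days.

47 days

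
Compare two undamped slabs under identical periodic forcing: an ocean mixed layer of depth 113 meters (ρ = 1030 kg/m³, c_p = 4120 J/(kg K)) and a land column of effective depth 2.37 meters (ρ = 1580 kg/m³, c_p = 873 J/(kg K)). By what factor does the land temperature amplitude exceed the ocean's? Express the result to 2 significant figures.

150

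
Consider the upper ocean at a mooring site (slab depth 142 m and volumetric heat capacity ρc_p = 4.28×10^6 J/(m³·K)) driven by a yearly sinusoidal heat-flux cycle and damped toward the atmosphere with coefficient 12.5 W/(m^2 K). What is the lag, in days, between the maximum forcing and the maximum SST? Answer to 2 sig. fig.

85 days

Areal heat capacity C = ρc_p × D = 4.28×10^6 × 142 = 6.08×10^8 J/(m^2 K).
ω = 2π / 3.15×10^7 s = 1.99×10^-7 s⁻¹.
Phase lag φ = arctan(Cω/λ) = arctan(121/12.5) = 1.47 rad.
Time lag = φ / ω = 1.47 / 1.99×10^-7 = 7.37×10^6 s = 85.3 days.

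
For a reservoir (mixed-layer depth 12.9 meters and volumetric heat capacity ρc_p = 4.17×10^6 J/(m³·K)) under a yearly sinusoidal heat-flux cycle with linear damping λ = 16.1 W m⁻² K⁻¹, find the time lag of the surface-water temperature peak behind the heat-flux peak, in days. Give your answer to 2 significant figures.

Areal heat capacity C = ρc_p × D = 4.17×10^6 × 12.9 = 5.38×10^7 J/(m^2 K).
ω = 2π / 3.15×10^7 s = 1.99×10^-7 s⁻¹.
Phase lag φ = arctan(Cω/λ) = arctan(10.7/16.1) = 0.587 rad.
Time lag = φ / ω = 0.587 / 1.99×10^-7 = 2.95×10^6 s = 34.1 days.

34 days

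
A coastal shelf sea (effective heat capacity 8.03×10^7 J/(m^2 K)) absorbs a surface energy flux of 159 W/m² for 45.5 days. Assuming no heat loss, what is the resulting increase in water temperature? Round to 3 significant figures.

7.78 K

Areal heat capacity C = 8.03×10^7 J/(m^2 K) (given).
Net heat input Q = F Δt = 159 × (45.5 days × 86400 s/day) = 6.25×10^8 J/m².
ΔT = Q / C = 6.25×10^8 / 8.03×10^7 = 7.78 K.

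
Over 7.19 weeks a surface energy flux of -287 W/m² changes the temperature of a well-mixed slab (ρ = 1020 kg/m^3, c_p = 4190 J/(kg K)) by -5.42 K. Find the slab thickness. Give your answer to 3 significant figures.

53.9 m

Heat input Q = F Δt = -287 × 4.35×10^6 s = -1.25×10^9 J/m².
Required areal heat capacity C = Q / ΔT = 2.30×10^8 J/(m²·K).
Depth D = C / (ρ c_p) = 2.30×10^8 / (1020 × 4190) = 53.9 m.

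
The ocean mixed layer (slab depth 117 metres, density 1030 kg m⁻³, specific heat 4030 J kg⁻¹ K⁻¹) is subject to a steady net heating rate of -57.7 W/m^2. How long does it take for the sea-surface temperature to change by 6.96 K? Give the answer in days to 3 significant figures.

678 days

Areal heat capacity C = ρ c_p D = 1030 × 4030 × 117 = 4.86×10^8 J m⁻² K⁻¹.
Time required: Δt = C ΔT / F = 4.86×10^8 × -6.96 / -57.7 = 5.86×10^7 s.
In days: 5.86×10^7 s / (86400 s/day) = 678 days.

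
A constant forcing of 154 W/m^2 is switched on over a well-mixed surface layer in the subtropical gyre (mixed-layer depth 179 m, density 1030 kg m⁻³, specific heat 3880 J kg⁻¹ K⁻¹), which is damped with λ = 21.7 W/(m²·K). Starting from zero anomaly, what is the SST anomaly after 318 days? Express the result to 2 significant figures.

Areal heat capacity C = ρ c_p D = 1030 × 3880 × 179 = 7.15×10^8 J/(m^2 K).
τ = C / λ = 7.15×10^8 / 21.7 = 3.30×10^7 s.
Equilibrium anomaly ΔT_eq = F / λ = 154 / 21.7 = 7.10 K.
t = 318 days = 2.75×10^7 s, so t/τ = 0.833.
ΔT(t) = ΔT_eq (1 − e^(−t/τ)) = 7.10 × (1 − e^−0.833) = 4.01 K.

4.0 K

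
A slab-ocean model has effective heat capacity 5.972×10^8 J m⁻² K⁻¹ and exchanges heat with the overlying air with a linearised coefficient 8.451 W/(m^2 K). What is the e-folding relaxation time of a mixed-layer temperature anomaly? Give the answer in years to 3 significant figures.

2.24 years

Areal heat capacity C = 5.972×10^8 J m⁻² K⁻¹ (given).
Relaxation time τ = C / λ = 5.97×10^8 / 8.451 = 7.07×10^7 s.
In years: 7.07×10^7 s / (3.156×10^7 s/year) = 2.24 years.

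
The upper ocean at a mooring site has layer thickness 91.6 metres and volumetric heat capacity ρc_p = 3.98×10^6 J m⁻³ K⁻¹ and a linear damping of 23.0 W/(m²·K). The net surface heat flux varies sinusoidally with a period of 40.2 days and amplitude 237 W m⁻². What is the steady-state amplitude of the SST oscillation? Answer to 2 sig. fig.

0.36 K

Areal heat capacity C = ρc_p × D = 3.98×10^6 × 91.6 = 3.65×10^8 J m⁻² K⁻¹.
Angular frequency ω = 2π / T = 2π / 3.47×10^6 s = 1.81×10^-6 s⁻¹.
√((Cω)² + λ²) = √((660)² + 23.0²) = 660 W/(m²·K).
Amplitude A = F₀ / √((Cω)²+λ²) = 237 / 660 = 0.359 K.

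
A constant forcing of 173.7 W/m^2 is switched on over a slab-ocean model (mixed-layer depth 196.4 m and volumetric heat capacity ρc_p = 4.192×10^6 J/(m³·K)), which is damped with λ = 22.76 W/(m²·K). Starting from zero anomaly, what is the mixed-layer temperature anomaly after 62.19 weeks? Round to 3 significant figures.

Areal heat capacity C = ρc_p × D = 4.192×10^6 × 196.4 = 8.23×10^8 J m⁻² K⁻¹.
τ = C / λ = 8.23×10^8 / 22.76 = 3.62×10^7 s.
Equilibrium anomaly ΔT_eq = F / λ = 173.7 / 22.76 = 7.63 K.
t = 62.19 weeks = 3.76×10^7 s, so t/τ = 1.04.
ΔT(t) = ΔT_eq (1 − e^(−t/τ)) = 7.63 × (1 − e^−1.04) = 4.93 K.

4.93 K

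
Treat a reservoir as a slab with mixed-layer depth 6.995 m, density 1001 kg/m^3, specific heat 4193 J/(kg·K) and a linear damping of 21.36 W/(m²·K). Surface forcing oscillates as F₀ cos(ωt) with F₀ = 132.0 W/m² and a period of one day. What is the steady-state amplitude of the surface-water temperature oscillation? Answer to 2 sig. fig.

Areal heat capacity C = ρ c_p D = 1001 × 4193 × 6.995 = 2.94×10^7 J/(m^2 K).
Angular frequency ω = 2π / T = 2π / 86400 s = 7.27×10^-5 s⁻¹.
√((Cω)² + λ²) = √((2140)² + 21.36²) = 2140 W/(m²·K).
Amplitude A = F₀ / √((Cω)²+λ²) = 132.0 / 2140 = 0.0618 K.

0.062 K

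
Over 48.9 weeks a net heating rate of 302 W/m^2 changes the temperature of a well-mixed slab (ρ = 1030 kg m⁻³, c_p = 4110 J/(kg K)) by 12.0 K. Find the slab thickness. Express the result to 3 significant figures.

176 m

Heat input Q = F Δt = 302 × 2.96×10^7 s = 8.93×10^9 J/m².
Required areal heat capacity C = Q / ΔT = 7.44×10^8 J/(m²·K).
Depth D = C / (ρ c_p) = 7.44×10^8 / (1030 × 4110) = 176 m.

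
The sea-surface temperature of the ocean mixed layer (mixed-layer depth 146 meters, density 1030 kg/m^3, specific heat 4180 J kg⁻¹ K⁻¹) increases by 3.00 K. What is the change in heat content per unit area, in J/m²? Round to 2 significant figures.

1.9×10^9

Areal heat capacity C = ρ c_p D = 1030 × 4180 × 146 = 6.29×10^8 J m⁻² K⁻¹.
ΔQ = C ΔT = 6.29×10^8 × 3.00 = 1.89×10^9 J/m².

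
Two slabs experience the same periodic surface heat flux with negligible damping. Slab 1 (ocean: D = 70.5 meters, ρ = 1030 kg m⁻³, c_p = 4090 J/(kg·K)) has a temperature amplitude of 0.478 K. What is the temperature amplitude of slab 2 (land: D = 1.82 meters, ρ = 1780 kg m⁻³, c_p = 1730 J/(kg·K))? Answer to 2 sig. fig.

25 K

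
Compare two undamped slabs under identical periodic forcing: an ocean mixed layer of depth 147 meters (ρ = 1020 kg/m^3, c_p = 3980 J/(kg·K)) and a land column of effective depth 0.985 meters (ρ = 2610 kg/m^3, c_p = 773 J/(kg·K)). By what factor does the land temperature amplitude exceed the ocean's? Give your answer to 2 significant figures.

C_ocean = 1020 × 3980 × 147 = 5.97×10^8 J/(m²·K).
C_land = 2610 × 773 × 0.985 = 1.99×10^6 J/(m²·K).
Undamped amplitude ∝ 1/C, so A_land/A_ocean = C_ocean/C_land = 300.

300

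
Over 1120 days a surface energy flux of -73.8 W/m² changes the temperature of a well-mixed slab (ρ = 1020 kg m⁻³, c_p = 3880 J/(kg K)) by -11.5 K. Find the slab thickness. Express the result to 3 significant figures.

Heat input Q = F Δt = -73.8 × 9.68×10^7 s = -7.14×10^9 J/m².
Required areal heat capacity C = Q / ΔT = 6.21×10^8 J/(m²·K).
Depth D = C / (ρ c_p) = 6.21×10^8 / (1020 × 3880) = 157 m.

157 m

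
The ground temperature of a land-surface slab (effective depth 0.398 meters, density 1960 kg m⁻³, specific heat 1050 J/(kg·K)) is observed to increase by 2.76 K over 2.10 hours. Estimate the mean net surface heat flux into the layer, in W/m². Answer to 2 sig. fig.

Areal heat capacity C = ρ c_p D = 1960 × 1050 × 0.398 = 8.19×10^5 J/(m²·K).
Required heat per unit area: Q = C ΔT = 8.19×10^5 × 2.76 = 2.26×10^6 J/m².
Flux F = Q / Δt = 2.26×10^6 / 7560 s = 299 W/m².

300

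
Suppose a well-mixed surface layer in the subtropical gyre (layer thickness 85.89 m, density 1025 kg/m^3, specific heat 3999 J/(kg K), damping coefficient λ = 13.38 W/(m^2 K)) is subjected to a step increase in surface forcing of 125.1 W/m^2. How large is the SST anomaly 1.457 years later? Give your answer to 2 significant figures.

7.7 K

Areal heat capacity C = ρ c_p D = 1025 × 3999 × 85.89 = 3.52×10^8 J/(m^2 K).
τ = C / λ = 3.52×10^8 / 13.38 = 2.63×10^7 s.
Equilibrium anomaly ΔT_eq = F / λ = 125.1 / 13.38 = 9.35 K.
t = 1.457 years = 4.60×10^7 s, so t/τ = 1.75.
ΔT(t) = ΔT_eq (1 − e^(−t/τ)) = 9.35 × (1 − e^−1.75) = 7.72 K.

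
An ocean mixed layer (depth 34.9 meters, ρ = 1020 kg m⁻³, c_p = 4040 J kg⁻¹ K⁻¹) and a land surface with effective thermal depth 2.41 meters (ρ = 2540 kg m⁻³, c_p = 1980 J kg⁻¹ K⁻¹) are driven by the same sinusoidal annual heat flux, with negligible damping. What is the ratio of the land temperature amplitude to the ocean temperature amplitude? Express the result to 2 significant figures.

C_ocean = 1020 × 4040 × 34.9 = 1.44×10^8 J/(m²·K).
C_land = 2540 × 1980 × 2.41 = 1.21×10^7 J/(m²·K).
Undamped amplitude ∝ 1/C, so A_land/A_ocean = C_ocean/C_land = 11.9.

12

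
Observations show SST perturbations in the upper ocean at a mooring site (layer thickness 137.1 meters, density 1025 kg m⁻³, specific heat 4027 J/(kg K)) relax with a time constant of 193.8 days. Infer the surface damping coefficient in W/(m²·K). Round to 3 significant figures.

Areal heat capacity C = ρ c_p D = 1025 × 4027 × 137.1 = 5.66×10^8 J m⁻² K⁻¹.
τ = 193.8 days = 1.67×10^7 s.
λ = C / τ = 5.66×10^8 / 1.67×10^7 = 33.8 W/(m²·K).

33.8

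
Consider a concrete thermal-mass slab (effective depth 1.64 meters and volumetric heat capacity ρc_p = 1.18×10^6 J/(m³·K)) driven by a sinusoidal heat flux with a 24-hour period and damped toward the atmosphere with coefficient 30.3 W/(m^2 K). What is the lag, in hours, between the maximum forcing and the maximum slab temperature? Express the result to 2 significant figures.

Areal heat capacity C = ρc_p × D = 1.18×10^6 × 1.64 = 1.94×10^6 J m⁻² K⁻¹.
ω = 2π / 86400 s = 7.27×10^-5 s⁻¹.
Phase lag φ = arctan(Cω/λ) = arctan(141/30.3) = 1.36 rad.
Time lag = φ / ω = 1.36 / 7.27×10^-5 = 18700 s = 5.19 hours.

5.2 hours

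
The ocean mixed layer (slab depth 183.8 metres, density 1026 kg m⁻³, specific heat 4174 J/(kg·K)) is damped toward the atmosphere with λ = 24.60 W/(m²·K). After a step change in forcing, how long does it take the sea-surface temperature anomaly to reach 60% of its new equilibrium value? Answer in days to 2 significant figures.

Areal heat capacity C = ρ c_p D = 1026 × 4174 × 183.8 = 7.87×10^8 J/(m²·K).
τ = C / λ = 7.87×10^8 / 24.60 = 3.20×10^7 s.
Fraction reached: 1 − e^(−t/τ) = 0.60 ⇒ t = −τ ln(1 − 0.60) = τ × 0.916.
t = 2.93×10^7 s = 339 days.

340 days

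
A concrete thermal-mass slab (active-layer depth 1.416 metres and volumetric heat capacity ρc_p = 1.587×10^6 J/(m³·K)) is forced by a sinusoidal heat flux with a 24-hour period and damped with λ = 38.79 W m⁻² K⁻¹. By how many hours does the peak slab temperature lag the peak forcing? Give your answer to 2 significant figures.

5.1 hours

Areal heat capacity C = ρc_p × D = 1.587×10^6 × 1.416 = 2.25×10^6 J m⁻² K⁻¹.
ω = 2π / 86400 s = 7.27×10^-5 s⁻¹.
Phase lag φ = arctan(Cω/λ) = arctan(163/38.79) = 1.34 rad.
Time lag = φ / ω = 1.34 / 7.27×10^-5 = 18400 s = 5.11 hours.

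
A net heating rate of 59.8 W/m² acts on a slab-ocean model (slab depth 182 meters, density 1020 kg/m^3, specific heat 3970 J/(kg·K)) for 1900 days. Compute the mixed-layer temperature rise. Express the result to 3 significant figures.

13.3 K

Areal heat capacity C = ρ c_p D = 1020 × 3970 × 182 = 7.37×10^8 J m⁻² K⁻¹.
Net heat input Q = F Δt = 59.8 × (1900 days × 86400 s/day) = 9.82×10^9 J/m².
ΔT = Q / C = 9.82×10^9 / 7.37×10^8 = 13.3 K.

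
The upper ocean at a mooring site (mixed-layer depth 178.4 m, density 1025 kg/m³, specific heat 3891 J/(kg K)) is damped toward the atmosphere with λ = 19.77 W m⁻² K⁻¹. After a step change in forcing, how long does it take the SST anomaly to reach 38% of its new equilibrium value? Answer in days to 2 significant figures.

Areal heat capacity C = ρ c_p D = 1025 × 3891 × 178.4 = 7.12×10^8 J/(m²·K).
τ = C / λ = 7.12×10^8 / 19.77 = 3.60×10^7 s.
Fraction reached: 1 − e^(−t/τ) = 0.38 ⇒ t = −τ ln(1 − 0.38) = τ × 0.478.
t = 1.72×10^7 s = 199 days.

200 days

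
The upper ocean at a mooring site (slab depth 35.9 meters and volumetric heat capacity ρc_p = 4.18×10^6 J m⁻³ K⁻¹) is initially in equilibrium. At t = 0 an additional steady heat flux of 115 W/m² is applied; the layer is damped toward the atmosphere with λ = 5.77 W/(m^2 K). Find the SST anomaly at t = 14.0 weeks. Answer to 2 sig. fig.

5.5 K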